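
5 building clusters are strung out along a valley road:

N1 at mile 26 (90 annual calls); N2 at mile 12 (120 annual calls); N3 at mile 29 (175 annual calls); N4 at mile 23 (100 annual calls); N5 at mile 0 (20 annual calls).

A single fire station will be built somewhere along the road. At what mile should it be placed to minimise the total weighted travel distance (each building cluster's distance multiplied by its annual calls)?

x = 26

For a sum of weighted absolute distances on a line, the optimum is the weighted median (not the mean). Total weight W = 505; half-weight = 252.5.
Sort by position and accumulate weight:
  mile 0 (N5, w=20) → cum 20
  mile 12 (N2, w=120) → cum 140
  mile 23 (N4, w=100) → cum 240
  mile 26 (N1, w=90) → cum 330  ≥ 252.5 → median here
  mile 29 (N3, w=175) → cum 505
Optimal location: mile 26.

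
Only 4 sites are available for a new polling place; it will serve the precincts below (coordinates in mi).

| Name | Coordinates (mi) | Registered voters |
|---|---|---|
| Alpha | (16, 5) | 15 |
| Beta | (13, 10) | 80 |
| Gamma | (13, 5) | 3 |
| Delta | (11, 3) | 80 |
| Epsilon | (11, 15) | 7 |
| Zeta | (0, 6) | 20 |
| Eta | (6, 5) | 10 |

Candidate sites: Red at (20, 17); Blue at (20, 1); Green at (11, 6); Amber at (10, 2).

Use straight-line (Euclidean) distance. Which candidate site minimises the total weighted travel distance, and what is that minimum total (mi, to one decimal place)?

Total weighted distance at each candidate:
  Red (20, 17): total = 3060.3
  Blue (20, 1): total = 2433.2
  Green (11, 6): total = 1015.0
  Amber (10, 2): total = 1266.7
Minimum is at Green with total 1015.0 mi.

Green, total 1015.0 mi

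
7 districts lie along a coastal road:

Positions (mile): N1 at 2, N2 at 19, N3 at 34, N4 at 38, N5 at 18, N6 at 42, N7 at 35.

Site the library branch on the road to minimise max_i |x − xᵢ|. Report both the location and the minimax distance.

The 1-center on a line is the midpoint of the two extreme points: leftmost at 2, rightmost at 42.
Optimal location = (2 + 42)/2 = 22; maximum distance = (42 − 2)/2 = 20.

location 22, max distance 20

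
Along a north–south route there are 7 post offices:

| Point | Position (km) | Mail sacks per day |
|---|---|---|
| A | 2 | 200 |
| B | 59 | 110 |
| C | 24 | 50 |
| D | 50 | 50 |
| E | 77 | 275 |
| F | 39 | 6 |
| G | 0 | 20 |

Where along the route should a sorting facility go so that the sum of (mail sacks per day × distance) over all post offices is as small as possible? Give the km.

For a sum of weighted absolute distances on a line, the optimum is the weighted median (not the mean). Total weight W = 711; half-weight = 355.5.
Sort by position and accumulate weight:
  km 0 (G, w=20) → cum 20
  km 2 (A, w=200) → cum 220
  km 24 (C, w=50) → cum 270
  km 39 (F, w=6) → cum 276
  km 50 (D, w=50) → cum 326
  km 59 (B, w=110) → cum 436  ≥ 355.5 → median here
  km 77 (E, w=275) → cum 711
Optimal location: km 59.

x = 59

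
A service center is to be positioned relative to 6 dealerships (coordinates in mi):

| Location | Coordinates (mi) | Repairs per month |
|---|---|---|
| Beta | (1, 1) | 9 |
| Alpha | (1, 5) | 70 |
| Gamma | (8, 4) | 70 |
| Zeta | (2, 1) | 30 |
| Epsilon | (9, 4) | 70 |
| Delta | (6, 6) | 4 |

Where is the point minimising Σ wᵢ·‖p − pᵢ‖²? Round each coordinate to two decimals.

(5.35, 3.85)

The minimiser of Σwᵢ‖p−pᵢ‖² is the weighted centroid p* = (Σwᵢpᵢ)/(Σwᵢ).
Σwᵢ = 253.
Σwᵢxᵢ = 9·1 + 70·1 + 70·8 + 30·2 + 70·9 + 4·6 = 1353.
Σwᵢyᵢ = 9·1 + 70·5 + 70·4 + 30·1 + 70·4 + 4·6 = 973.
x* = 1353/253 = 5.35, y* = 973/253 = 3.85.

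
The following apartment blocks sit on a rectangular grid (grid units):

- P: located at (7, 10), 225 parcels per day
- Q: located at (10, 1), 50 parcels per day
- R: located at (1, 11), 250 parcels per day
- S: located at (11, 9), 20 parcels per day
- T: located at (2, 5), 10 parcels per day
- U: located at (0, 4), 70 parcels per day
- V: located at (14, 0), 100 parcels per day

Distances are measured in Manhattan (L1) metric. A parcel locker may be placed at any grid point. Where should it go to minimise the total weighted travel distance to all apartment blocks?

(7, 10)

Manhattan distance separates: Σwᵢ(|x−xᵢ|+|y−yᵢ|) = Σwᵢ|x−xᵢ| + Σwᵢ|y−yᵢ|, so x and y are optimised independently as 1-D weighted medians.
Total weight W = 725; half = 362.5.
x-coordinate, sorted with cumulative weight:
  x=0 (U, w=70) cum 70
  x=1 (R, w=250) cum 320
  x=2 (T, w=10) cum 330
  x=7 (P, w=225) cum 555  ← median
  x=10 (Q, w=50) cum 605
  x=11 (S, w=20) cum 625
  x=14 (V, w=100) cum 725
⇒ x* = 7
y-coordinate, sorted with cumulative weight:
  y=0 (V, w=100) cum 100
  y=1 (Q, w=50) cum 150
  y=4 (U, w=70) cum 220
  y=5 (T, w=10) cum 230
  y=9 (S, w=20) cum 250
  y=10 (P, w=225) cum 475  ← median
  y=11 (R, w=250) cum 725
⇒ y* = 10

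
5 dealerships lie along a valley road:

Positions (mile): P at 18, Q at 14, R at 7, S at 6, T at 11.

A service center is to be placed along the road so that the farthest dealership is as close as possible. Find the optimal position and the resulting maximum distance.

The 1-center on a line is the midpoint of the two extreme points: leftmost at 6, rightmost at 18.
Optimal location = (6 + 18)/2 = 12; maximum distance = (18 − 6)/2 = 6.

location 12, max distance 6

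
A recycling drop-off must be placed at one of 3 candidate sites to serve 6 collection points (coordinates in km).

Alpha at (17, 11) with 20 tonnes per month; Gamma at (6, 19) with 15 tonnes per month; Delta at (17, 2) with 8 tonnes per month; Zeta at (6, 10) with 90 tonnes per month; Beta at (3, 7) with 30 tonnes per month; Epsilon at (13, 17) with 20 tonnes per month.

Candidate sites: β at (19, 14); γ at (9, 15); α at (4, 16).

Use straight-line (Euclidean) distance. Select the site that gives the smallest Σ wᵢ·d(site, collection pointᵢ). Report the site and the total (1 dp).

γ, total 1290.2 km

Total weighted distance at each candidate:
  β (19, 14): total = 2260.6
  γ (9, 15): total = 1290.2
  α (4, 16): total = 1507.5
Minimum is at γ with total 1290.2 km.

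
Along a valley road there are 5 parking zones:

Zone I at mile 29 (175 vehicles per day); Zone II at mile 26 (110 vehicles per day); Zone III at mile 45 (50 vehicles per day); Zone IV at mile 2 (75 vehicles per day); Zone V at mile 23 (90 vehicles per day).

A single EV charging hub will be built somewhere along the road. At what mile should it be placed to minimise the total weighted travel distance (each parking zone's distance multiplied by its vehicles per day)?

x = 26

For a sum of weighted absolute distances on a line, the optimum is the weighted median (not the mean). Total weight W = 500; half-weight = 250.
Sort by position and accumulate weight:
  mile 2 (Zone IV, w=75) → cum 75
  mile 23 (Zone V, w=90) → cum 165
  mile 26 (Zone II, w=110) → cum 275  ≥ 250 → median here
  mile 29 (Zone I, w=175) → cum 450
  mile 45 (Zone III, w=50) → cum 500
Optimal location: mile 26.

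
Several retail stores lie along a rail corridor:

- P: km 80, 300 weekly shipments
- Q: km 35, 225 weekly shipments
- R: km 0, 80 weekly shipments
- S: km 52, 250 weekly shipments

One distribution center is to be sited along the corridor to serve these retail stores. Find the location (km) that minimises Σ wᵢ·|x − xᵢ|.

For a sum of weighted absolute distances on a line, the optimum is the weighted median (not the mean). Total weight W = 855; half-weight = 427.5.
Sort by position and accumulate weight:
  km 0 (R, w=80) → cum 80
  km 35 (Q, w=225) → cum 305
  km 52 (S, w=250) → cum 555  ≥ 427.5 → median here
  km 80 (P, w=300) → cum 855
Optimal location: km 52.

x = 52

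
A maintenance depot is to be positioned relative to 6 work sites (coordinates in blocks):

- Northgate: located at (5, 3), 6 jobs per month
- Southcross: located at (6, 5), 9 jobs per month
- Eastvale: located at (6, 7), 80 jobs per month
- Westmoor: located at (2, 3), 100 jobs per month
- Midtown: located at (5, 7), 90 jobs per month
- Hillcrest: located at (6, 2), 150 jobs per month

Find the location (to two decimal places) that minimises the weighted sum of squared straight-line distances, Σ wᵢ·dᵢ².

The minimiser of Σwᵢ‖p−pᵢ‖² is the weighted centroid p* = (Σwᵢpᵢ)/(Σwᵢ).
Σwᵢ = 435.
Σwᵢxᵢ = 6·5 + 9·6 + 80·6 + 100·2 + 90·5 + 150·6 = 2114.
Σwᵢyᵢ = 6·3 + 9·5 + 80·7 + 100·3 + 90·7 + 150·2 = 1853.
x* = 2114/435 = 4.86, y* = 1853/435 = 4.26.

(4.86, 4.26)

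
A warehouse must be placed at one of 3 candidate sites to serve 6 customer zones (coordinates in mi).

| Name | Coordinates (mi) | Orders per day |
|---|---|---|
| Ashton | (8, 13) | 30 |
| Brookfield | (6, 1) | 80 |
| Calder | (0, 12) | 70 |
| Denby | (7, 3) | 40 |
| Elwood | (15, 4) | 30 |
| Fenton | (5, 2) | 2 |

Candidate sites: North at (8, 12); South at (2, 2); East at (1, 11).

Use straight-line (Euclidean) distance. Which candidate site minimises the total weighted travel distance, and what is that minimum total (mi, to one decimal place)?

South, total 2024.2 mi

Total weighted distance at each candidate:
  North (8, 12): total = 2186.4
  South (2, 2): total = 2024.2
  East (1, 11): total = 2101.1
Minimum is at South with total 2024.2 mi.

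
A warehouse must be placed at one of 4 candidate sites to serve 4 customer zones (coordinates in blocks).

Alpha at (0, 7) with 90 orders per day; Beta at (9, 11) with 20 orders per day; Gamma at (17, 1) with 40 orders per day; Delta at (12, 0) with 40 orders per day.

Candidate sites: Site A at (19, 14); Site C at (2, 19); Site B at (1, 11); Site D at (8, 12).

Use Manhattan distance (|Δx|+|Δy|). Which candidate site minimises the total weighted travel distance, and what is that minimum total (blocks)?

Site B, total 2530 blocks

Total weighted distance at each candidate:
  Site A (19, 14): total = 4040
  Site C (2, 19): total = 4040
  Site B (1, 11): total = 2530
  Site D (8, 12): total = 2650
Minimum is at Site B with total 2530 blocks.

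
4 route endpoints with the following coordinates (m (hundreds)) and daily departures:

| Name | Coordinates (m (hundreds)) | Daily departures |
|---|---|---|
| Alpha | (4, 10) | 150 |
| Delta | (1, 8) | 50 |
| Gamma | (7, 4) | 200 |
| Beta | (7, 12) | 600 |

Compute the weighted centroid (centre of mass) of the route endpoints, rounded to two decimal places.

(6.25, 9.90)

The minimiser of Σwᵢ‖p−pᵢ‖² is the weighted centroid p* = (Σwᵢpᵢ)/(Σwᵢ).
Σwᵢ = 1000.
Σwᵢxᵢ = 150·4 + 50·1 + 200·7 + 600·7 = 6250.
Σwᵢyᵢ = 150·10 + 50·8 + 200·4 + 600·12 = 9900.
x* = 6250/1000 = 6.25, y* = 9900/1000 = 9.90.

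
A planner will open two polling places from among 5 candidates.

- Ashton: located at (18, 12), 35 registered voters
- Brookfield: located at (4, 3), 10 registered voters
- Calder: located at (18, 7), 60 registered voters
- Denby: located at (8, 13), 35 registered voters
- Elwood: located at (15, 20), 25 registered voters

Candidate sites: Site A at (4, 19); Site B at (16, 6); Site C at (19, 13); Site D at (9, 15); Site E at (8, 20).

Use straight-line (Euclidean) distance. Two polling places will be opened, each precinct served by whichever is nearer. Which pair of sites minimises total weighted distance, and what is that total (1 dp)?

Evaluate every pair (each demand assigned to the nearer of the two):
  {Site B, Site D}: total = 752.7
  {Site C, Site D}: total = 818.0
  {Site B, Site C}: total = 881.0
  {Site B, Site E}: total = 899.2
  {Site A, Site B}: total = 1007.7
  {Site C, Site E}: total = 1009.1
  {Site A, Site C}: total = 1028.4
  {Site D, Site E}: total = 1437.8
  {Site A, Site D}: total = 1458.1
  {Site A, Site E}: total = 2012.3
Best pair: {Site B, Site D} with total 752.7.

{Site B, Site D}, total 752.7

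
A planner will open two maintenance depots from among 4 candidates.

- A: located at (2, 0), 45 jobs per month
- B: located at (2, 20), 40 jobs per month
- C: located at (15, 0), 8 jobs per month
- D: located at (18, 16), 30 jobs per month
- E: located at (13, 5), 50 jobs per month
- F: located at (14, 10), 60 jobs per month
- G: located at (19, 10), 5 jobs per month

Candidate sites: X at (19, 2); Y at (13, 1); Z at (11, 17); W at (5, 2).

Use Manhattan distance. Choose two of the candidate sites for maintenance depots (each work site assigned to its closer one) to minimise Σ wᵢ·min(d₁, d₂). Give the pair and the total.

{Y, Z}, total 2159

Evaluate every pair (each demand assigned to the nearer of the two):
  {Y, Z}: total = 2159
  {Z, W}: total = 2266
  {Y, W}: total = 2564
  {X, Z}: total = 2713
  {X, W}: total = 2833
  {X, Y}: total = 3054
Best pair: {Y, Z} with total 2159.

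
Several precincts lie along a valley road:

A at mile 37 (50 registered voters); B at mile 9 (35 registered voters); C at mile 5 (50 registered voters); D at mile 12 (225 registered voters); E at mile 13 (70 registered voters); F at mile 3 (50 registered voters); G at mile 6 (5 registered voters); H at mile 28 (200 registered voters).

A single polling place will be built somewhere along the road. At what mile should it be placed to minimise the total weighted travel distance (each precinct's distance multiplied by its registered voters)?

For a sum of weighted absolute distances on a line, the optimum is the weighted median (not the mean). Total weight W = 685; half-weight = 342.5.
Sort by position and accumulate weight:
  mile 3 (F, w=50) → cum 50
  mile 5 (C, w=50) → cum 100
  mile 6 (G, w=5) → cum 105
  mile 9 (B, w=35) → cum 140
  mile 12 (D, w=225) → cum 365  ≥ 342.5 → median here
  mile 13 (E, w=70) → cum 435
  mile 28 (H, w=200) → cum 635
  mile 37 (A, w=50) → cum 685
Optimal location: mile 12.

x = 12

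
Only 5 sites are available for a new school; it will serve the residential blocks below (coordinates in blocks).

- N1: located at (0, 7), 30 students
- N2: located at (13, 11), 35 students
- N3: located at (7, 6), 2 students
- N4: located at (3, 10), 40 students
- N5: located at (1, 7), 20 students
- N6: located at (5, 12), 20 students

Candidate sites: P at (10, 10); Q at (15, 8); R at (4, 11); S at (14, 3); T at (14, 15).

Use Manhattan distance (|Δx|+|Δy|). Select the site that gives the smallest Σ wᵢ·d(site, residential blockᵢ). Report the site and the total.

R, total 831 blocks

Total weighted distance at each candidate:
  P (10, 10): total = 1204
  Q (15, 8): total = 1815
  R (4, 11): total = 831
  S (14, 3): total = 2295
  T (14, 15): total = 2167
Minimum is at R with total 831 blocks.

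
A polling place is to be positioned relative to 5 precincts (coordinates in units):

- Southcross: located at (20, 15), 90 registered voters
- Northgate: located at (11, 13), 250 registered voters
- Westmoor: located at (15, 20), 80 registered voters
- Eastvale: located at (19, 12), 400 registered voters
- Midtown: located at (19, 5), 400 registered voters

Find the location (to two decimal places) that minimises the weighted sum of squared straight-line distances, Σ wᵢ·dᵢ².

The minimiser of Σwᵢ‖p−pᵢ‖² is the weighted centroid p* = (Σwᵢpᵢ)/(Σwᵢ).
Σwᵢ = 1220.
Σwᵢxᵢ = 90·20 + 250·11 + 80·15 + 400·19 + 400·19 = 20950.
Σwᵢyᵢ = 90·15 + 250·13 + 80·20 + 400·12 + 400·5 = 13000.
x* = 20950/1220 = 17.17, y* = 13000/1220 = 10.66.

(17.17, 10.66)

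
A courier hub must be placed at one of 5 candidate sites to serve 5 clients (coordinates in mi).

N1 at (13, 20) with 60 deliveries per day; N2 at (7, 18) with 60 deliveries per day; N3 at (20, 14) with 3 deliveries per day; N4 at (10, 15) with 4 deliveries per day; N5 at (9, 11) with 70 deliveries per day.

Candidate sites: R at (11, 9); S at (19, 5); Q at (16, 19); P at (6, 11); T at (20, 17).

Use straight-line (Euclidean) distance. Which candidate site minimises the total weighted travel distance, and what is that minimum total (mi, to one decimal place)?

P, total 1384.0 mi

Total weighted distance at each candidate:
  R (11, 9): total = 1515.0
  S (19, 5): total = 2928.2
  Q (16, 19): total = 1525.2
  P (6, 11): total = 1384.0
  T (20, 17): total = 2166.1
Minimum is at P with total 1384.0 mi.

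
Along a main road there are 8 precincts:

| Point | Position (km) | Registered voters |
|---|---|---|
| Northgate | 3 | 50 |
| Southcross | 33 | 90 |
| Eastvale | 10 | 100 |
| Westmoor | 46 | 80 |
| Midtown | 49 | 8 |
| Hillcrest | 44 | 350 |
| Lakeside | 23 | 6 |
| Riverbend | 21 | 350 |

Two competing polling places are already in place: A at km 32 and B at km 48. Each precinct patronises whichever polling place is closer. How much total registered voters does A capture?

The indifferent point is the midpoint (32+48)/2 = 40; precincts left of it (closer to A at 32) go to A, those right go to B.
  Northgate at 3 (w=50) → A
  Eastvale at 10 (w=100) → A
  Riverbend at 21 (w=350) → A
  Lakeside at 23 (w=6) → A
  Southcross at 33 (w=90) → A
  Hillcrest at 44 (w=350) → B
  Westmoor at 46 (w=80) → B
  Midtown at 49 (w=8) → B
A captures 596; B captures 438.

596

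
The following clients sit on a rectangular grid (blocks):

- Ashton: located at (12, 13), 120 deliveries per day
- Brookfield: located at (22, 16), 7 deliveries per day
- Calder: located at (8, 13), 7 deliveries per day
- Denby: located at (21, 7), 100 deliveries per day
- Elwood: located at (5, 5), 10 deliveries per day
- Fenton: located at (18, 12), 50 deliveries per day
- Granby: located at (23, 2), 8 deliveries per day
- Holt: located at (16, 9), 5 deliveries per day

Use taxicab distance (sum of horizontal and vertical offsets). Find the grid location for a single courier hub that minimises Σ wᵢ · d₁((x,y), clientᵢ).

Manhattan distance separates: Σwᵢ(|x−xᵢ|+|y−yᵢ|) = Σwᵢ|x−xᵢ| + Σwᵢ|y−yᵢ|, so x and y are optimised independently as 1-D weighted medians.
Total weight W = 307; half = 153.5.
x-coordinate, sorted with cumulative weight:
  x=5 (Elwood, w=10) cum 10
  x=8 (Calder, w=7) cum 17
  x=12 (Ashton, w=120) cum 137
  x=16 (Holt, w=5) cum 142
  x=18 (Fenton, w=50) cum 192  ← median
  x=21 (Denby, w=100) cum 292
  x=22 (Brookfield, w=7) cum 299
  x=23 (Granby, w=8) cum 307
⇒ x* = 18
y-coordinate, sorted with cumulative weight:
  y=2 (Granby, w=8) cum 8
  y=5 (Elwood, w=10) cum 18
  y=7 (Denby, w=100) cum 118
  y=9 (Holt, w=5) cum 123
  y=12 (Fenton, w=50) cum 173  ← median
  y=13 (Ashton, w=120) cum 293
  y=13 (Calder, w=7) cum 300
  y=16 (Brookfield, w=7) cum 307
⇒ y* = 12

(18, 12)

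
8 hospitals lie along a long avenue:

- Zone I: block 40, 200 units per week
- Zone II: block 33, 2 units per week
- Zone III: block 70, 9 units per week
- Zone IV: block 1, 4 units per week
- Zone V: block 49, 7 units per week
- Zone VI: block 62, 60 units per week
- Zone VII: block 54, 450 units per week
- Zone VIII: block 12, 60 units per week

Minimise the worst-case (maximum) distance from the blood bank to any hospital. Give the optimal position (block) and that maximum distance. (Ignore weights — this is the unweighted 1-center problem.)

The 1-center on a line is the midpoint of the two extreme points: leftmost at 1, rightmost at 70.
Optimal location = (1 + 70)/2 = 35.5; maximum distance = (70 − 1)/2 = 34.5.

location 35.5, max distance 34.5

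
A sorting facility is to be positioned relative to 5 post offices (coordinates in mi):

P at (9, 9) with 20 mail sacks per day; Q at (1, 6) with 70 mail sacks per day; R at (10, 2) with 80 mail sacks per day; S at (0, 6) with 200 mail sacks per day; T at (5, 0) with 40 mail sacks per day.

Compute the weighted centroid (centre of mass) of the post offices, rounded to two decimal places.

The minimiser of Σwᵢ‖p−pᵢ‖² is the weighted centroid p* = (Σwᵢpᵢ)/(Σwᵢ).
Σwᵢ = 410.
Σwᵢxᵢ = 20·9 + 70·1 + 80·10 + 200·0 + 40·5 = 1250.
Σwᵢyᵢ = 20·9 + 70·6 + 80·2 + 200·6 + 40·0 = 1960.
x* = 1250/410 = 3.05, y* = 1960/410 = 4.78.

(3.05, 4.78)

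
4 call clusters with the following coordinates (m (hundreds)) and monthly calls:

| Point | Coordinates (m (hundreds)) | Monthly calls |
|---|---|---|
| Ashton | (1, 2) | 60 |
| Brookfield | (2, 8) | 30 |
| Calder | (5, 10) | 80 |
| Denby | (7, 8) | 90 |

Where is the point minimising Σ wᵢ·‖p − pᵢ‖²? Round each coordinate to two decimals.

(4.42, 7.23)

The minimiser of Σwᵢ‖p−pᵢ‖² is the weighted centroid p* = (Σwᵢpᵢ)/(Σwᵢ).
Σwᵢ = 260.
Σwᵢxᵢ = 60·1 + 30·2 + 80·5 + 90·7 = 1150.
Σwᵢyᵢ = 60·2 + 30·8 + 80·10 + 90·8 = 1880.
x* = 1150/260 = 4.42, y* = 1880/260 = 7.23.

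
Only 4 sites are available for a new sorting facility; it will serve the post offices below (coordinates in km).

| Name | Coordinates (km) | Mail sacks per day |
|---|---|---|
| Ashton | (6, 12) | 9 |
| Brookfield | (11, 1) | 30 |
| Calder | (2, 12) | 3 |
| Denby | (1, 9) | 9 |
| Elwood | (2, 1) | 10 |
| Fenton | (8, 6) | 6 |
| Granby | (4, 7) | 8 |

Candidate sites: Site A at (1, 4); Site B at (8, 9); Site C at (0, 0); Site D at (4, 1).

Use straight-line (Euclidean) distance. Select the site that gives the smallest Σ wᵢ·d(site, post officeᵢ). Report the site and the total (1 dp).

Site B, total 525.7 km

Total weighted distance at each candidate:
  Site A (1, 4): total = 576.5
  Site B (8, 9): total = 525.7
  Site C (0, 0): total = 717.0
  Site D (4, 1): total = 527.5
Minimum is at Site B with total 525.7 km.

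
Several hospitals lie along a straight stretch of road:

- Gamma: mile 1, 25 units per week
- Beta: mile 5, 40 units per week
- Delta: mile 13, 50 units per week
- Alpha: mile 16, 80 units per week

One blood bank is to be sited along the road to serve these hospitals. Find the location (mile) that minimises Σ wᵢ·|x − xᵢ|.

x = 13

For a sum of weighted absolute distances on a line, the optimum is the weighted median (not the mean). Total weight W = 195; half-weight = 97.5.
Sort by position and accumulate weight:
  mile 1 (Gamma, w=25) → cum 25
  mile 5 (Beta, w=40) → cum 65
  mile 13 (Delta, w=50) → cum 115  ≥ 97.5 → median here
  mile 16 (Alpha, w=80) → cum 195
Optimal location: mile 13.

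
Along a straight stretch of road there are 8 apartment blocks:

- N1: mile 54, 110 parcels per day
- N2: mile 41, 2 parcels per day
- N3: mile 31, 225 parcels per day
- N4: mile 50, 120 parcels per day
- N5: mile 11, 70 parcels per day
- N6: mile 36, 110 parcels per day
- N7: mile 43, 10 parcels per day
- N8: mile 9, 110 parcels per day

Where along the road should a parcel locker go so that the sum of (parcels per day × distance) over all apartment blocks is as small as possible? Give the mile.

x = 31

For a sum of weighted absolute distances on a line, the optimum is the weighted median (not the mean). Total weight W = 757; half-weight = 378.5.
Sort by position and accumulate weight:
  mile 9 (N8, w=110) → cum 110
  mile 11 (N5, w=70) → cum 180
  mile 31 (N3, w=225) → cum 405  ≥ 378.5 → median here
  mile 36 (N6, w=110) → cum 515
  mile 41 (N2, w=2) → cum 517
  mile 43 (N7, w=10) → cum 527
  mile 50 (N4, w=120) → cum 647
  mile 54 (N1, w=110) → cum 757
Optimal location: mile 31.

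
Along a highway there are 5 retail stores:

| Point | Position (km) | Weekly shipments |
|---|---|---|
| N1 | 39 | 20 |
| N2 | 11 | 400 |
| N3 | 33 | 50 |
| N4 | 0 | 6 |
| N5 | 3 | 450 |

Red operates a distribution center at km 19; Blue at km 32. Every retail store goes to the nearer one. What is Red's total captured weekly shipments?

856

The indifferent point is the midpoint (19+32)/2 = 25.5; retail stores left of it (closer to Red at 19) go to Red, those right go to Blue.
  N4 at 0 (w=6) → Red
  N5 at 3 (w=450) → Red
  N2 at 11 (w=400) → Red
  N3 at 33 (w=50) → Blue
  N1 at 39 (w=20) → Blue
Red captures 856; Blue captures 70.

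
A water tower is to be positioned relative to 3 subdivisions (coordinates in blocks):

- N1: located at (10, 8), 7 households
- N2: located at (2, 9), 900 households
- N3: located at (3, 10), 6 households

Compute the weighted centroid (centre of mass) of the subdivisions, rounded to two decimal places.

The minimiser of Σwᵢ‖p−pᵢ‖² is the weighted centroid p* = (Σwᵢpᵢ)/(Σwᵢ).
Σwᵢ = 913.
Σwᵢxᵢ = 7·10 + 900·2 + 6·3 = 1888.
Σwᵢyᵢ = 7·8 + 900·9 + 6·10 = 8216.
x* = 1888/913 = 2.07, y* = 8216/913 = 9.00.

(2.07, 9.00)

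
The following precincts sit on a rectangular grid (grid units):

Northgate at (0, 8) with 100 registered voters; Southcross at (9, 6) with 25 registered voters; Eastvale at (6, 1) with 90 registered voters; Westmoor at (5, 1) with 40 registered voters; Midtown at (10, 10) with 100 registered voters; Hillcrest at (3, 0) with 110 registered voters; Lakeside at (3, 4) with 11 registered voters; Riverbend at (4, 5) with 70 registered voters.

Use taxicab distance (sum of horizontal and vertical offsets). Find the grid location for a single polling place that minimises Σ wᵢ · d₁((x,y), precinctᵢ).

(4, 5)

Manhattan distance separates: Σwᵢ(|x−xᵢ|+|y−yᵢ|) = Σwᵢ|x−xᵢ| + Σwᵢ|y−yᵢ|, so x and y are optimised independently as 1-D weighted medians.
Total weight W = 546; half = 273.
x-coordinate, sorted with cumulative weight:
  x=0 (Northgate, w=100) cum 100
  x=3 (Hillcrest, w=110) cum 210
  x=3 (Lakeside, w=11) cum 221
  x=4 (Riverbend, w=70) cum 291  ← median
  x=5 (Westmoor, w=40) cum 331
  x=6 (Eastvale, w=90) cum 421
  x=9 (Southcross, w=25) cum 446
  x=10 (Midtown, w=100) cum 546
⇒ x* = 4
y-coordinate, sorted with cumulative weight:
  y=0 (Hillcrest, w=110) cum 110
  y=1 (Eastvale, w=90) cum 200
  y=1 (Westmoor, w=40) cum 240
  y=4 (Lakeside, w=11) cum 251
  y=5 (Riverbend, w=70) cum 321  ← median
  y=6 (Southcross, w=25) cum 346
  y=8 (Northgate, w=100) cum 446
  y=10 (Midtown, w=100) cum 546
⇒ y* = 5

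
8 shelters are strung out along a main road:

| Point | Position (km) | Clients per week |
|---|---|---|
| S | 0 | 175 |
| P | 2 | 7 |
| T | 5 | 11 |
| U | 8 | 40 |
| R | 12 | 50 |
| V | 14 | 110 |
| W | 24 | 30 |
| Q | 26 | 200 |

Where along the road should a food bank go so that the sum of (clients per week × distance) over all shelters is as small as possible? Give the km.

x = 14

For a sum of weighted absolute distances on a line, the optimum is the weighted median (not the mean). Total weight W = 623; half-weight = 311.5.
Sort by position and accumulate weight:
  km 0 (S, w=175) → cum 175
  km 2 (P, w=7) → cum 182
  km 5 (T, w=11) → cum 193
  km 8 (U, w=40) → cum 233
  km 12 (R, w=50) → cum 283
  km 14 (V, w=110) → cum 393  ≥ 311.5 → median here
  km 24 (W, w=30) → cum 423
  km 26 (Q, w=200) → cum 623
Optimal location: km 14.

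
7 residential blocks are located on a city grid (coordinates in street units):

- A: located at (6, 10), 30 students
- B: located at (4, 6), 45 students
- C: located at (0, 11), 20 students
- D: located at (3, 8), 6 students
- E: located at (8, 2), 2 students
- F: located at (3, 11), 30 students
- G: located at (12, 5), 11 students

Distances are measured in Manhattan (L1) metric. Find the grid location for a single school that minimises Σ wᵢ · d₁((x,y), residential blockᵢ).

(4, 10)

Manhattan distance separates: Σwᵢ(|x−xᵢ|+|y−yᵢ|) = Σwᵢ|x−xᵢ| + Σwᵢ|y−yᵢ|, so x and y are optimised independently as 1-D weighted medians.
Total weight W = 144; half = 72.
x-coordinate, sorted with cumulative weight:
  x=0 (C, w=20) cum 20
  x=3 (D, w=6) cum 26
  x=3 (F, w=30) cum 56
  x=4 (B, w=45) cum 101  ← median
  x=6 (A, w=30) cum 131
  x=8 (E, w=2) cum 133
  x=12 (G, w=11) cum 144
⇒ x* = 4
y-coordinate, sorted with cumulative weight:
  y=2 (E, w=2) cum 2
  y=5 (G, w=11) cum 13
  y=6 (B, w=45) cum 58
  y=8 (D, w=6) cum 64
  y=10 (A, w=30) cum 94  ← median
  y=11 (C, w=20) cum 114
  y=11 (F, w=30) cum 144
⇒ y* = 10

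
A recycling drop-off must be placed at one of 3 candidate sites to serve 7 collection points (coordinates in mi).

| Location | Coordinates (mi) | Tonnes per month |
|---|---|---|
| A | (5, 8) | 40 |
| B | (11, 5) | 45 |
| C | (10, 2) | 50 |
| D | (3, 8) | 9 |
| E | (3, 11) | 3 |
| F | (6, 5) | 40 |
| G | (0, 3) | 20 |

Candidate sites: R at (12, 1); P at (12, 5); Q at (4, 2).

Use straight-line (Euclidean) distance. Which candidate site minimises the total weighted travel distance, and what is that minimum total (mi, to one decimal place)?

P, total 1131.1 mi

Total weighted distance at each candidate:
  R (12, 1): total = 1368.1
  P (12, 5): total = 1131.1
  Q (4, 2): total = 1194.6
Minimum is at P with total 1131.1 mi.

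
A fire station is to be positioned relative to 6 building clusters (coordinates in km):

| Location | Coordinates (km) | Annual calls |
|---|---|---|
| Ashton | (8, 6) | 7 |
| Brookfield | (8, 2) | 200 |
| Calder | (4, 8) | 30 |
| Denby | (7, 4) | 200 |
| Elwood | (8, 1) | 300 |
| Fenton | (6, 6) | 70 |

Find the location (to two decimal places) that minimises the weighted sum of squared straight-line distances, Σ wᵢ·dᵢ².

The minimiser of Σwᵢ‖p−pᵢ‖² is the weighted centroid p* = (Σwᵢpᵢ)/(Σwᵢ).
Σwᵢ = 807.
Σwᵢxᵢ = 7·8 + 200·8 + 30·4 + 200·7 + 300·8 + 70·6 = 5996.
Σwᵢyᵢ = 7·6 + 200·2 + 30·8 + 200·4 + 300·1 + 70·6 = 2202.
x* = 5996/807 = 7.43, y* = 2202/807 = 2.73.

(7.43, 2.73)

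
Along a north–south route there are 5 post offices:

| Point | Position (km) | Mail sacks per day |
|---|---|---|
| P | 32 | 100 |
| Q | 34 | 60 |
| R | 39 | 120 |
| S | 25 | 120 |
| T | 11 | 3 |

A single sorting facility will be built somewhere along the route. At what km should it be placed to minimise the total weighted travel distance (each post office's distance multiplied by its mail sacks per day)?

x = 32

For a sum of weighted absolute distances on a line, the optimum is the weighted median (not the mean). Total weight W = 403; half-weight = 201.5.
Sort by position and accumulate weight:
  km 11 (T, w=3) → cum 3
  km 25 (S, w=120) → cum 123
  km 32 (P, w=100) → cum 223  ≥ 201.5 → median here
  km 34 (Q, w=60) → cum 283
  km 39 (R, w=120) → cum 403
Optimal location: km 32.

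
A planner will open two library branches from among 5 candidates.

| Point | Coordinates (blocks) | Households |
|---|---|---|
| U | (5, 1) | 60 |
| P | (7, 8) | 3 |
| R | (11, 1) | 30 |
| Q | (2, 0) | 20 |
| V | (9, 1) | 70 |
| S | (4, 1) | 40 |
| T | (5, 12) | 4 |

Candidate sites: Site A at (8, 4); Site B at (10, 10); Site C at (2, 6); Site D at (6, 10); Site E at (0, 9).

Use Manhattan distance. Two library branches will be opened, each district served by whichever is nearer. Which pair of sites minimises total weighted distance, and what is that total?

{Site A, Site C}, total 1271

Evaluate every pair (each demand assigned to the nearer of the two):
  {Site A, Site C}: total = 1271
  {Site A, Site D}: total = 1321
  {Site A, Site B}: total = 1343
  {Site A, Site E}: total = 1347
  {Site B, Site C}: total = 1923
  {Site C, Site D}: total = 2161
  {Site C, Site E}: total = 2193
  {Site B, Site D}: total = 2341
  {Site B, Site E}: total = 2523
  {Site D, Site E}: total = 2541
Best pair: {Site A, Site C} with total 1271.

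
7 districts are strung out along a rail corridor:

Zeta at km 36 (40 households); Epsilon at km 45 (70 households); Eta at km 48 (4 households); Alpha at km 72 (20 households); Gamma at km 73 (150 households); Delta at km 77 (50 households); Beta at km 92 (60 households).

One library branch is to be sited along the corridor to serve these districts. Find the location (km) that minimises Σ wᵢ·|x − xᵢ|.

For a sum of weighted absolute distances on a line, the optimum is the weighted median (not the mean). Total weight W = 394; half-weight = 197.
Sort by position and accumulate weight:
  km 36 (Zeta, w=40) → cum 40
  km 45 (Epsilon, w=70) → cum 110
  km 48 (Eta, w=4) → cum 114
  km 72 (Alpha, w=20) → cum 134
  km 73 (Gamma, w=150) → cum 284  ≥ 197 → median here
  km 77 (Delta, w=50) → cum 334
  km 92 (Beta, w=60) → cum 394
Optimal location: km 73.

x = 73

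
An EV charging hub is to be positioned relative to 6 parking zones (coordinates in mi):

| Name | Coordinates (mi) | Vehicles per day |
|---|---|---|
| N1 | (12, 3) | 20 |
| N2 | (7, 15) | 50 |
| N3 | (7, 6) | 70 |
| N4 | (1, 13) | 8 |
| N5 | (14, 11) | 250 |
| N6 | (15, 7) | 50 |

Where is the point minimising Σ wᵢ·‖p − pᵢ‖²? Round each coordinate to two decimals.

The minimiser of Σwᵢ‖p−pᵢ‖² is the weighted centroid p* = (Σwᵢpᵢ)/(Σwᵢ).
Σwᵢ = 448.
Σwᵢxᵢ = 20·12 + 50·7 + 70·7 + 8·1 + 250·14 + 50·15 = 5338.
Σwᵢyᵢ = 20·3 + 50·15 + 70·6 + 8·13 + 250·11 + 50·7 = 4434.
x* = 5338/448 = 11.92, y* = 4434/448 = 9.90.

(11.92, 9.90)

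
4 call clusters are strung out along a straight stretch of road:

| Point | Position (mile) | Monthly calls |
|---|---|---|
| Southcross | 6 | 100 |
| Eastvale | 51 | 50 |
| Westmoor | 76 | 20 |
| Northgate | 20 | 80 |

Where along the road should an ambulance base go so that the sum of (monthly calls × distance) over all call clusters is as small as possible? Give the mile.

For a sum of weighted absolute distances on a line, the optimum is the weighted median (not the mean). Total weight W = 250; half-weight = 125.
Sort by position and accumulate weight:
  mile 6 (Southcross, w=100) → cum 100
  mile 20 (Northgate, w=80) → cum 180  ≥ 125 → median here
  mile 51 (Eastvale, w=50) → cum 230
  mile 76 (Westmoor, w=20) → cum 250
Optimal location: mile 20.

x = 20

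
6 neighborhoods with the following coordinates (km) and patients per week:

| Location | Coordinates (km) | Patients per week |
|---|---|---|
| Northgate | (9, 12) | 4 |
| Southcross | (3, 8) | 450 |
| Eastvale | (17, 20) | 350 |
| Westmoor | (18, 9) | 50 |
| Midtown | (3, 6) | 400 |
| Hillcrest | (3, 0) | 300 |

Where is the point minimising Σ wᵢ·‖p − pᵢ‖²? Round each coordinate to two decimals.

The minimiser of Σwᵢ‖p−pᵢ‖² is the weighted centroid p* = (Σwᵢpᵢ)/(Σwᵢ).
Σwᵢ = 1554.
Σwᵢxᵢ = 4·9 + 450·3 + 350·17 + 50·18 + 400·3 + 300·3 = 10336.
Σwᵢyᵢ = 4·12 + 450·8 + 350·20 + 50·9 + 400·6 + 300·0 = 13498.
x* = 10336/1554 = 6.65, y* = 13498/1554 = 8.69.

(6.65, 8.69)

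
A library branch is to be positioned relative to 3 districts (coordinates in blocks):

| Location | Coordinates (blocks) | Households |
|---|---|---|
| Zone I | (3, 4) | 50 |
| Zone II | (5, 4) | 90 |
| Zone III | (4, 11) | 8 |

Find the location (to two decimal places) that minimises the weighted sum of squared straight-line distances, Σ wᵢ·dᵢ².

The minimiser of Σwᵢ‖p−pᵢ‖² is the weighted centroid p* = (Σwᵢpᵢ)/(Σwᵢ).
Σwᵢ = 148.
Σwᵢxᵢ = 50·3 + 90·5 + 8·4 = 632.
Σwᵢyᵢ = 50·4 + 90·4 + 8·11 = 648.
x* = 632/148 = 4.27, y* = 648/148 = 4.38.

(4.27, 4.38)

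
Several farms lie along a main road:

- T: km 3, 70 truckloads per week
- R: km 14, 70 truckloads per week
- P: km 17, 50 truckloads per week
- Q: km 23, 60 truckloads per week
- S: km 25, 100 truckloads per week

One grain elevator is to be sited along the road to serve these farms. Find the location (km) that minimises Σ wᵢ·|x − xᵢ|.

x = 17

For a sum of weighted absolute distances on a line, the optimum is the weighted median (not the mean). Total weight W = 350; half-weight = 175.
Sort by position and accumulate weight:
  km 3 (T, w=70) → cum 70
  km 14 (R, w=70) → cum 140
  km 17 (P, w=50) → cum 190  ≥ 175 → median here
  km 23 (Q, w=60) → cum 250
  km 25 (S, w=100) → cum 350
Optimal location: km 17.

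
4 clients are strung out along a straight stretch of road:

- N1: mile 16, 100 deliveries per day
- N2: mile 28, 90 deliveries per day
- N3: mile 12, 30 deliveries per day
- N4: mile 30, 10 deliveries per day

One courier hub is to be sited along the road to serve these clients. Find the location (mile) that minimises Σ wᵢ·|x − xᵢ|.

x = 16

For a sum of weighted absolute distances on a line, the optimum is the weighted median (not the mean). Total weight W = 230; half-weight = 115.
Sort by position and accumulate weight:
  mile 12 (N3, w=30) → cum 30
  mile 16 (N1, w=100) → cum 130  ≥ 115 → median here
  mile 28 (N2, w=90) → cum 220
  mile 30 (N4, w=10) → cum 230
Optimal location: mile 16.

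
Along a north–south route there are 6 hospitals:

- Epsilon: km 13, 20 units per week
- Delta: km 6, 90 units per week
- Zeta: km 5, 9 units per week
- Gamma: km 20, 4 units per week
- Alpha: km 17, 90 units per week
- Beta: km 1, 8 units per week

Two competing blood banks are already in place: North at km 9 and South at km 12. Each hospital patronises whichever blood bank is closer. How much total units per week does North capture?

107

The indifferent point is the midpoint (9+12)/2 = 10.5; hospitals left of it (closer to North at 9) go to North, those right go to South.
  Beta at 1 (w=8) → North
  Zeta at 5 (w=9) → North
  Delta at 6 (w=90) → North
  Epsilon at 13 (w=20) → South
  Alpha at 17 (w=90) → South
  Gamma at 20 (w=4) → South
North captures 107; South captures 114.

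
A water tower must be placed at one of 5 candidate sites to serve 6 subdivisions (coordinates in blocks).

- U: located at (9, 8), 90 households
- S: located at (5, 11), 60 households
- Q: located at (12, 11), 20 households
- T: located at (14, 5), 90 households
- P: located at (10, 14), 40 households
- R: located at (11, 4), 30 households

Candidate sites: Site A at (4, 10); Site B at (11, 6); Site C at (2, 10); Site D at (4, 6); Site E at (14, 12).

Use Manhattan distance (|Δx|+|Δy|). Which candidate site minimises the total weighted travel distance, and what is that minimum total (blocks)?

Site B, total 1920 blocks

Total weighted distance at each candidate:
  Site A (4, 10): total = 3070
  Site B (11, 6): total = 1920
  Site C (2, 10): total = 3730
  Site D (4, 6): total = 3070
  Site E (14, 12): total = 2670
Minimum is at Site B with total 1920 blocks.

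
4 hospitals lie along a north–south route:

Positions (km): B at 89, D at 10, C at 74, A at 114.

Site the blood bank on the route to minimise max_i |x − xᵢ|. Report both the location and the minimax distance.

location 62, max distance 52

The 1-center on a line is the midpoint of the two extreme points: leftmost at 10, rightmost at 114.
Optimal location = (10 + 114)/2 = 62; maximum distance = (114 − 10)/2 = 52.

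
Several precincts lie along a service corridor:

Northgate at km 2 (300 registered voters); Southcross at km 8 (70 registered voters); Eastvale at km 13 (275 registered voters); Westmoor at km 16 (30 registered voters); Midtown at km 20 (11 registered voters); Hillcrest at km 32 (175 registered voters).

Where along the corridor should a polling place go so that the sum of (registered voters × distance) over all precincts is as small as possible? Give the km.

x = 13

For a sum of weighted absolute distances on a line, the optimum is the weighted median (not the mean). Total weight W = 861; half-weight = 430.5.
Sort by position and accumulate weight:
  km 2 (Northgate, w=300) → cum 300
  km 8 (Southcross, w=70) → cum 370
  km 13 (Eastvale, w=275) → cum 645  ≥ 430.5 → median here
  km 16 (Westmoor, w=30) → cum 675
  km 20 (Midtown, w=11) → cum 686
  km 32 (Hillcrest, w=175) → cum 861
Optimal location: km 13.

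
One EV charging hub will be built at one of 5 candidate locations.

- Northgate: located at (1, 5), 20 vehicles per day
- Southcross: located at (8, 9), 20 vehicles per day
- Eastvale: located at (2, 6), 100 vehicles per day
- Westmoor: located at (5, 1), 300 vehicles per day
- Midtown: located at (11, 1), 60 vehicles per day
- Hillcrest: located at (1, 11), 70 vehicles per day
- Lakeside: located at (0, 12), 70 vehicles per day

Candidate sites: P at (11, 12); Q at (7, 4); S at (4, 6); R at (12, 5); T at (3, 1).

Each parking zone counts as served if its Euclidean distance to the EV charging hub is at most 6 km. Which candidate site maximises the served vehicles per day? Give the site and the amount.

S, covering 510

Coverage radius r = 6 km; a point is covered iff (Δx)²+(Δy)² ≤ 6² = 36.
  P (11, 12): covers {Southcross} → 20
  Q (7, 4): covers {Southcross, Eastvale, Westmoor, Midtown} → 480
  S (4, 6): covers {Northgate, Southcross, Eastvale, Westmoor, Hillcrest} → 510
  R (12, 5): covers {Southcross, Midtown} → 80
  T (3, 1): covers {Northgate, Eastvale, Westmoor} → 420
Maximum coverage at S: 510 vehicles per day.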